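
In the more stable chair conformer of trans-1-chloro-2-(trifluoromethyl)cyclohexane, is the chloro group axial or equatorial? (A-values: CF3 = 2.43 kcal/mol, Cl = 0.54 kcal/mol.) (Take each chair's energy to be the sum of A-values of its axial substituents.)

equatorial

C1 and C2 have opposite parity, so for the trans isomer the two substituents are e,e in one chair and a,a in the other.
Chair I (trifluoromethyl axial, chloro axial): E = 2.97 kcal/mol.
Chair II (trifluoromethyl equatorial, chloro equatorial): E = 0.00 kcal/mol.
Chair II is the more stable (lower-energy) conformer, and in that chair the chloro group is equatorial.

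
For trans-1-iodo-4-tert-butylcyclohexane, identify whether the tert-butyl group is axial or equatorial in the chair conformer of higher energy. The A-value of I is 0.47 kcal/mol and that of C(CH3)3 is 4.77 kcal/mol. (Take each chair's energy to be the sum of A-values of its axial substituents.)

axial

C1 and C4 have opposite parity, so for the trans isomer the two substituents are e,e in one chair and a,a in the other.
Chair I (iodo axial, tert-butyl axial): E = 5.24 kcal/mol.
Chair II (iodo equatorial, tert-butyl equatorial): E = 0.00 kcal/mol.
Chair I is the less stable (higher-energy) conformer, and in that chair the tert-butyl group is axial.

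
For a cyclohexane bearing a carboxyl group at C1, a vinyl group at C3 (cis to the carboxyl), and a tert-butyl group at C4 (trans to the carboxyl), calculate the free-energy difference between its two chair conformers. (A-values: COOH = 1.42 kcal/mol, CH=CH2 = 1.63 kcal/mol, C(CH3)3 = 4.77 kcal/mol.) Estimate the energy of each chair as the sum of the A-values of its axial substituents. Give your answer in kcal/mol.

Chair I (carboxyl axial, vinyl axial, tert-butyl axial): E = 7.82 kcal/mol.
Chair II (carboxyl equatorial, vinyl equatorial, tert-butyl equatorial): E = 0.00 kcal/mol.
ΔE = 7.82 − 0.00 = 7.82 kcal/mol; chair II is more stable.

7.82 kcal/mol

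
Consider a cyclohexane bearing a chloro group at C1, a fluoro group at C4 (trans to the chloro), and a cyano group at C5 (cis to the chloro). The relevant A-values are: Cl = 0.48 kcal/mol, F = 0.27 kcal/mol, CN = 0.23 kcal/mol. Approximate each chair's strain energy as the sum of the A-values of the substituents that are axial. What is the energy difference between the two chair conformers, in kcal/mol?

0.98 kcal/mol

Chair I (chloro axial, fluoro axial, cyano axial): E = 0.98 kcal/mol.
Chair II (chloro equatorial, fluoro equatorial, cyano equatorial): E = 0.00 kcal/mol.
ΔE = 0.98 − 0.00 = 0.98 kcal/mol; chair II is more stable.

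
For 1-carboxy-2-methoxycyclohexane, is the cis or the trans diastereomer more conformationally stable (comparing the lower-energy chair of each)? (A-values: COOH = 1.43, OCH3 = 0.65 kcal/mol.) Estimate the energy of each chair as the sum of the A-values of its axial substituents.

At 1,2 positions (parity opposite): cis → (a,e or e,a); trans → (e,e or a,a).
Best chair for cis: E = 0.65 kcal/mol; best chair for trans: E = 0.00 kcal/mol.
The trans isomer is lower by 0.65 kcal/mol.

trans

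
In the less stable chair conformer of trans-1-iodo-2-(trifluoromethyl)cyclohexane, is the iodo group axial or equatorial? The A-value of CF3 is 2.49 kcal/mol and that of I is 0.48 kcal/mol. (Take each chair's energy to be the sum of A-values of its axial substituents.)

axial

C1 and C2 have opposite parity, so for the trans isomer the two substituents are e,e in one chair and a,a in the other.
Chair I (trifluoromethyl axial, iodo axial): E = 2.97 kcal/mol.
Chair II (trifluoromethyl equatorial, iodo equatorial): E = 0.00 kcal/mol.
Chair I is the less stable (higher-energy) conformer, and in that chair the iodo group is axial.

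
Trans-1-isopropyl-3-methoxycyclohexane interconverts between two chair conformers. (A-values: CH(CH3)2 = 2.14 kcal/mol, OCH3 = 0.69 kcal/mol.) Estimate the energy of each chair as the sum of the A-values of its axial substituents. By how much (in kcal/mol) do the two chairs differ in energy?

1.45 kcal/mol

C1 and C3 have the same parity, so for the trans isomer the two substituents are one axial and one equatorial in each chair.
Chair I (isopropyl axial, methoxy equatorial): E = 2.14 kcal/mol.
Chair II (isopropyl equatorial, methoxy axial): E = 0.69 kcal/mol.
ΔE = 2.14 − 0.69 = 1.45 kcal/mol; chair II is more stable.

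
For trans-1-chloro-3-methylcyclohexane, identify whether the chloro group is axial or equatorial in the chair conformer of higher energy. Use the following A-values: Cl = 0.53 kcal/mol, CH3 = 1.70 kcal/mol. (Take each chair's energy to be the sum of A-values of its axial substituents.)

equatorial

C1 and C3 have the same parity, so for the trans isomer the two substituents are one axial and one equatorial in each chair.
Chair I (chloro axial, methyl equatorial): E = 0.53 kcal/mol.
Chair II (chloro equatorial, methyl axial): E = 1.70 kcal/mol.
Chair II is the less stable (higher-energy) conformer, and in that chair the chloro group is equatorial.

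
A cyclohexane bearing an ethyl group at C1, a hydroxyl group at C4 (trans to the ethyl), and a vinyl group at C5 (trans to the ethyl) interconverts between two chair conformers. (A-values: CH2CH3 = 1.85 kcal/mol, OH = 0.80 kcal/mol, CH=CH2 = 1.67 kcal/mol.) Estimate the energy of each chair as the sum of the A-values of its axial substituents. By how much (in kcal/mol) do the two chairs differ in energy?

0.98 kcal/mol

Chair I (ethyl axial, hydroxyl axial, vinyl equatorial): E = 2.65 kcal/mol.
Chair II (ethyl equatorial, hydroxyl equatorial, vinyl axial): E = 1.67 kcal/mol.
ΔE = 2.65 − 1.67 = 0.98 kcal/mol; chair II is more stable.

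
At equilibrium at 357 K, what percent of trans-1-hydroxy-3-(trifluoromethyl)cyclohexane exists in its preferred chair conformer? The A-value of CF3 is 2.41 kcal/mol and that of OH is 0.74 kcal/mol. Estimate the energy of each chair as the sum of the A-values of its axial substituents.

C1 and C3 have the same parity, so for the trans isomer the two substituents are one axial and one equatorial in each chair.
Chair I (trifluoromethyl axial, hydroxyl equatorial): E = 2.41 kcal/mol; chair II (trifluoromethyl equatorial, hydroxyl axial): E = 0.74 kcal/mol.
ΔG = 1.67 kcal/mol between the two chairs.
K = exp(ΔG/RT) with R = 1.987×10⁻³ kcal mol⁻¹ K⁻¹ and T = 357 K gives K ≈ 10.5.
Fraction in the lower-energy chair = K/(K+1) = 91.3%.

91.3%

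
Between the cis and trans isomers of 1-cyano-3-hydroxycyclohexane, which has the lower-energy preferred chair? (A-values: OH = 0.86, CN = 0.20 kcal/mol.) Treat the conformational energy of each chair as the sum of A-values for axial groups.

cis

At 1,3 positions (parity same): cis → (e,e or a,a); trans → (a,e or e,a).
Best chair for cis: E = 0.00 kcal/mol; best chair for trans: E = 0.20 kcal/mol.
The cis isomer is lower by 0.20 kcal/mol.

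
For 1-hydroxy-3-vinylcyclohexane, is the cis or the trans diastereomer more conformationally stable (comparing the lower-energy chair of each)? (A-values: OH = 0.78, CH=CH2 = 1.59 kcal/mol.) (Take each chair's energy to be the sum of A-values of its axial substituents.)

At 1,3 positions (parity same): cis → (e,e or a,a); trans → (a,e or e,a).
Best chair for cis: E = 0.00 kcal/mol; best chair for trans: E = 0.78 kcal/mol.
The cis isomer is lower by 0.78 kcal/mol.

cis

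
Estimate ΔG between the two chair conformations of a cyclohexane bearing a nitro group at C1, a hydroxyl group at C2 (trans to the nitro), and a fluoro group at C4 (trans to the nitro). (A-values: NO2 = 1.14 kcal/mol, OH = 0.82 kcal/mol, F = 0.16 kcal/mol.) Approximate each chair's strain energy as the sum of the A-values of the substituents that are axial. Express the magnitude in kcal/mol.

Chair I (nitro axial, hydroxyl axial, fluoro axial): E = 2.12 kcal/mol.
Chair II (nitro equatorial, hydroxyl equatorial, fluoro equatorial): E = 0.00 kcal/mol.
ΔE = 2.12 − 0.00 = 2.12 kcal/mol; chair II is more stable.

2.12 kcal/mol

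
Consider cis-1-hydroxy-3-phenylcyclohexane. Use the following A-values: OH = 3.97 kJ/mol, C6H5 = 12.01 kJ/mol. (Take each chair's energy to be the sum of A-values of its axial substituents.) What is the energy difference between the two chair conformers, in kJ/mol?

15.98 kJ/mol

C1 and C3 have the same parity, so for the cis isomer the two substituents are e,e in one chair and a,a in the other.
Chair I (hydroxyl axial, phenyl axial): E = 15.98 kJ/mol.
Chair II (hydroxyl equatorial, phenyl equatorial): E = 0.00 kJ/mol.
ΔE = 15.98 − 0.00 = 15.98 kJ/mol; chair II is more stable.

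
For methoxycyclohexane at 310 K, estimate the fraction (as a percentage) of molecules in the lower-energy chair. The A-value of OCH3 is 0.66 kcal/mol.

74.5%

One chair has the methoxy group axial (E = 0.66 kcal/mol) and the other has it equatorial (E = 0).
ΔG = 0.66 kcal/mol between the two chairs.
K = exp(ΔG/RT) with R = 1.987×10⁻³ kcal mol⁻¹ K⁻¹ and T = 310 K gives K ≈ 2.92.
Fraction in the lower-energy chair = K/(K+1) = 74.5%.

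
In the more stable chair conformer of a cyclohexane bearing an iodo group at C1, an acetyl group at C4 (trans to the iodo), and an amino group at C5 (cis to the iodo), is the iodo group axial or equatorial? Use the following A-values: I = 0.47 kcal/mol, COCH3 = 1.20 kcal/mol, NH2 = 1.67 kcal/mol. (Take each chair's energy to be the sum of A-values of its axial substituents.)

equatorial

Chair I (iodo axial, acetyl axial, amino axial): E = 3.34 kcal/mol.
Chair II (iodo equatorial, acetyl equatorial, amino equatorial): E = 0.00 kcal/mol.
Chair II is the more stable (lower-energy) conformer, and in that chair the iodo group is equatorial.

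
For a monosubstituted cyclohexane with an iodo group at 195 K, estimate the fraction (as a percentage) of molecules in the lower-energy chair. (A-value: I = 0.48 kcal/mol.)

77.5%

One chair has the iodo group axial (E = 0.48 kcal/mol) and the other has it equatorial (E = 0).
ΔG = 0.48 kcal/mol between the two chairs.
K = exp(ΔG/RT) with R = 1.987×10⁻³ kcal mol⁻¹ K⁻¹ and T = 195 K gives K ≈ 3.45.
Fraction in the lower-energy chair = K/(K+1) = 77.5%.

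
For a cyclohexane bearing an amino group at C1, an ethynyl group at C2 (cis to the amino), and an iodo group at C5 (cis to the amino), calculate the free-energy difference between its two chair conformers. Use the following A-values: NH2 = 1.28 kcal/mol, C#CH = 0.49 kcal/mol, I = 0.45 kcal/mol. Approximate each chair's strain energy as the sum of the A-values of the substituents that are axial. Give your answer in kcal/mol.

1.24 kcal/mol

Chair I (amino axial, ethynyl equatorial, iodo axial): E = 1.73 kcal/mol.
Chair II (amino equatorial, ethynyl axial, iodo equatorial): E = 0.49 kcal/mol.
ΔE = 1.73 − 0.49 = 1.24 kcal/mol; chair II is more stable.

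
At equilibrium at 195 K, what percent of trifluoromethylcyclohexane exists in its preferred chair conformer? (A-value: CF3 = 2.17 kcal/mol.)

99.6%

One chair has the trifluoromethyl group axial (E = 2.17 kcal/mol) and the other has it equatorial (E = 0).
ΔG = 2.17 kcal/mol between the two chairs.
K = exp(ΔG/RT) with R = 1.987×10⁻³ kcal mol⁻¹ K⁻¹ and T = 195 K gives K ≈ 271.
Fraction in the lower-energy chair = K/(K+1) = 99.6%.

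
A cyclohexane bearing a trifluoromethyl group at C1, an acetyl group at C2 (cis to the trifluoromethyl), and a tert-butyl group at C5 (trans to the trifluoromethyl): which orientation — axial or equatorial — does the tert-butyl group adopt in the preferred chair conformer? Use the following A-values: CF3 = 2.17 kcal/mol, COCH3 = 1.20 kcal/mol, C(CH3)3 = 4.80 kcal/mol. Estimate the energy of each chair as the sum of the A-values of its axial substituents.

Chair I (trifluoromethyl axial, acetyl equatorial, tert-butyl equatorial): E = 2.17 kcal/mol.
Chair II (trifluoromethyl equatorial, acetyl axial, tert-butyl axial): E = 6.00 kcal/mol.
Chair I is the more stable (lower-energy) conformer, and in that chair the tert-butyl group is equatorial.

equatorial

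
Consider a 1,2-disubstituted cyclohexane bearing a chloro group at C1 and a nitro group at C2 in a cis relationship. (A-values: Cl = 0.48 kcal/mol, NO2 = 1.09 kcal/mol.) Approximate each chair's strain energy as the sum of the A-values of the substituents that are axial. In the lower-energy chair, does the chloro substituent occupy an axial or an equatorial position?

C1 and C2 have opposite parity, so for the cis isomer the two substituents are one axial and one equatorial in each chair.
Chair I (chloro axial, nitro equatorial): E = 0.48 kcal/mol.
Chair II (chloro equatorial, nitro axial): E = 1.09 kcal/mol.
Chair I is the more stable (lower-energy) conformer, and in that chair the chloro group is axial.

axial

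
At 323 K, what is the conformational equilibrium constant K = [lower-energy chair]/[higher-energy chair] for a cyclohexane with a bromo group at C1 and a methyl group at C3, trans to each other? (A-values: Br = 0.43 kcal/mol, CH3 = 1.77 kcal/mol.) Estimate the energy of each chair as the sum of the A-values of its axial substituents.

K ≈ 8.07

C1 and C3 have the same parity, so for the trans isomer the two substituents are one axial and one equatorial in each chair.
Chair I (bromo axial, methyl equatorial): E = 0.43 kcal/mol; chair II (bromo equatorial, methyl axial): E = 1.77 kcal/mol.
ΔG = 1.34 kcal/mol between the two chairs.
K = exp(ΔG/RT) with R = 1.987×10⁻³ kcal mol⁻¹ K⁻¹ and T = 323 K gives K ≈ 8.07.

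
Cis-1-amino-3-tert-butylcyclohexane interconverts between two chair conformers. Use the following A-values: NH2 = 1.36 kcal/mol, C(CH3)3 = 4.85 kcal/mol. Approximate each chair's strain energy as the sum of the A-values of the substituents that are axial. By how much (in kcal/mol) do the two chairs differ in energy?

C1 and C3 have the same parity, so for the cis isomer the two substituents are e,e in one chair and a,a in the other.
Chair I (amino axial, tert-butyl axial): E = 6.21 kcal/mol.
Chair II (amino equatorial, tert-butyl equatorial): E = 0.00 kcal/mol.
ΔE = 6.21 − 0.00 = 6.21 kcal/mol; chair II is more stable.

6.21 kcal/mol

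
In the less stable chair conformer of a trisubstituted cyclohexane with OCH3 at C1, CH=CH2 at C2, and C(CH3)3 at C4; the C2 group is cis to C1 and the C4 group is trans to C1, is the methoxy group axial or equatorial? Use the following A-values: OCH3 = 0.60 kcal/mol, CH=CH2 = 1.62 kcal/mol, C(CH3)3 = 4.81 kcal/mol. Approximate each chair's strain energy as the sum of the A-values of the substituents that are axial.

axial

Chair I (methoxy axial, vinyl equatorial, tert-butyl axial): E = 5.41 kcal/mol.
Chair II (methoxy equatorial, vinyl axial, tert-butyl equatorial): E = 1.62 kcal/mol.
Chair I is the less stable (higher-energy) conformer, and in that chair the methoxy group is axial.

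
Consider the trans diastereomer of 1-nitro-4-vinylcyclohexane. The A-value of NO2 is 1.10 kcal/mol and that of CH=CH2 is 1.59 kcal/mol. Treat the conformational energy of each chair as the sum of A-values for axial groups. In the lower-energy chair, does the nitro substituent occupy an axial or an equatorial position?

equatorial

C1 and C4 have opposite parity, so for the trans isomer the two substituents are e,e in one chair and a,a in the other.
Chair I (nitro axial, vinyl axial): E = 2.69 kcal/mol.
Chair II (nitro equatorial, vinyl equatorial): E = 0.00 kcal/mol.
Chair II is the more stable (lower-energy) conformer, and in that chair the nitro group is equatorial.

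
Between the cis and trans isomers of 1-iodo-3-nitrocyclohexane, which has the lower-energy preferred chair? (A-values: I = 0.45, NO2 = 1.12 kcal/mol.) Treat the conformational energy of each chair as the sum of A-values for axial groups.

cis

At 1,3 positions (parity same): cis → (e,e or a,a); trans → (a,e or e,a).
Best chair for cis: E = 0.00 kcal/mol; best chair for trans: E = 0.45 kcal/mol.
The cis isomer is lower by 0.45 kcal/mol.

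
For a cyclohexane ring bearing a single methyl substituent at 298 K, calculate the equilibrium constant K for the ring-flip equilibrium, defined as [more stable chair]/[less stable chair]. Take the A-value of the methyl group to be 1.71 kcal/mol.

One chair has the methyl group axial (E = 1.71 kcal/mol) and the other has it equatorial (E = 0).
ΔG = 1.71 kcal/mol between the two chairs.
K = exp(ΔG/RT) with R = 1.987×10⁻³ kcal mol⁻¹ K⁻¹ and T = 298 K gives K ≈ 18.

K ≈ 18.0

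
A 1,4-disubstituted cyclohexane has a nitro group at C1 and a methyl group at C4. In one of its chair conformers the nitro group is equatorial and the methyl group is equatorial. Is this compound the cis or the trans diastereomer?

trans

C1 and C4 have opposite parity, so their axial bonds point in opposite directions.
With opposite-parity carbons, two substituents on the same face are one axial and one equatorial; opposite faces give both axial or both equatorial.
Here the groups are equatorial/equatorial → opposite face → trans.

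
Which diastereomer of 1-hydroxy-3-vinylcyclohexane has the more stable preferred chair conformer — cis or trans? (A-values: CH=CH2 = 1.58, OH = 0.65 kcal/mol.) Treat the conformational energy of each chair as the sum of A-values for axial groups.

At 1,3 positions (parity same): cis → (e,e or a,a); trans → (a,e or e,a).
Best chair for cis: E = 0.00 kcal/mol; best chair for trans: E = 0.65 kcal/mol.
The cis isomer is lower by 0.65 kcal/mol.

cis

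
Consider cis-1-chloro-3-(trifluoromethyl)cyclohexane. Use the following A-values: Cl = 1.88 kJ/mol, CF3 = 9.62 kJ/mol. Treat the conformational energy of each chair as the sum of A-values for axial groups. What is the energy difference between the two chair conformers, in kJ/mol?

C1 and C3 have the same parity, so for the cis isomer the two substituents are e,e in one chair and a,a in the other.
Chair I (chloro axial, trifluoromethyl axial): E = 11.50 kJ/mol.
Chair II (chloro equatorial, trifluoromethyl equatorial): E = 0.00 kJ/mol.
ΔE = 11.50 − 0.00 = 11.50 kJ/mol; chair II is more stable.

11.50 kJ/mol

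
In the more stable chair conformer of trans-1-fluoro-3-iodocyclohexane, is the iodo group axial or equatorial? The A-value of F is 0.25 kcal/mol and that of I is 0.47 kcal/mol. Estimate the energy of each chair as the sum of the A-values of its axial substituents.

equatorial

C1 and C3 have the same parity, so for the trans isomer the two substituents are one axial and one equatorial in each chair.
Chair I (fluoro axial, iodo equatorial): E = 0.25 kcal/mol.
Chair II (fluoro equatorial, iodo axial): E = 0.47 kcal/mol.
Chair I is the more stable (lower-energy) conformer, and in that chair the iodo group is equatorial.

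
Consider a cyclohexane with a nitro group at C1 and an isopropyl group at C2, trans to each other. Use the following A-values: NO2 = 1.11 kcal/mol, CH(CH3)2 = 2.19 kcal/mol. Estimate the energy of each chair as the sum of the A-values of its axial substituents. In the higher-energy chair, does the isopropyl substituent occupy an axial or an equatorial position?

axial

C1 and C2 have opposite parity, so for the trans isomer the two substituents are e,e in one chair and a,a in the other.
Chair I (nitro axial, isopropyl axial): E = 3.30 kcal/mol.
Chair II (nitro equatorial, isopropyl equatorial): E = 0.00 kcal/mol.
Chair I is the less stable (higher-energy) conformer, and in that chair the isopropyl group is axial.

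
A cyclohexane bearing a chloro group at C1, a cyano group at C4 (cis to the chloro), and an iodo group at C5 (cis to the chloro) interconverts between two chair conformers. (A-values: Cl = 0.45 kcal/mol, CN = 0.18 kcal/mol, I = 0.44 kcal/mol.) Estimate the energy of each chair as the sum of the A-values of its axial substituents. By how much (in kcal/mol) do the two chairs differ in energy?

0.71 kcal/mol

Chair I (chloro axial, cyano equatorial, iodo axial): E = 0.89 kcal/mol.
Chair II (chloro equatorial, cyano axial, iodo equatorial): E = 0.18 kcal/mol.
ΔE = 0.89 − 0.18 = 0.71 kcal/mol; chair II is more stable.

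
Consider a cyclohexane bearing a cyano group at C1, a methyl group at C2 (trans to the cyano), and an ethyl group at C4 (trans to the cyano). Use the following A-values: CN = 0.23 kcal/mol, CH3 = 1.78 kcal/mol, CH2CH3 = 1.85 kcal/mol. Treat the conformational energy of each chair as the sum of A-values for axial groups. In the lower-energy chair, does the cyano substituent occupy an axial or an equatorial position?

Chair I (cyano axial, methyl axial, ethyl axial): E = 3.86 kcal/mol.
Chair II (cyano equatorial, methyl equatorial, ethyl equatorial): E = 0.00 kcal/mol.
Chair II is the more stable (lower-energy) conformer, and in that chair the cyano group is equatorial.

equatorial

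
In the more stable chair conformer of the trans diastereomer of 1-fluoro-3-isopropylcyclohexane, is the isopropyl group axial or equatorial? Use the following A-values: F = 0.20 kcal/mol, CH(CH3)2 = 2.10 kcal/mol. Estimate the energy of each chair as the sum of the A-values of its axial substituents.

equatorial

C1 and C3 have the same parity, so for the trans isomer the two substituents are one axial and one equatorial in each chair.
Chair I (fluoro axial, isopropyl equatorial): E = 0.20 kcal/mol.
Chair II (fluoro equatorial, isopropyl axial): E = 2.10 kcal/mol.
Chair I is the more stable (lower-energy) conformer, and in that chair the isopropyl group is equatorial.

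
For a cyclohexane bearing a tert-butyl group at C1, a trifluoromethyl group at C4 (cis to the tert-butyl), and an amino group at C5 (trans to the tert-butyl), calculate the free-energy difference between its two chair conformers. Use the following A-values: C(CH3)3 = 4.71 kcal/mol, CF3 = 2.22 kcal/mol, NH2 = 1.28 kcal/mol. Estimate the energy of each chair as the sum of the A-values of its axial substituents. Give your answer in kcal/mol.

Chair I (tert-butyl axial, trifluoromethyl equatorial, amino equatorial): E = 4.71 kcal/mol.
Chair II (tert-butyl equatorial, trifluoromethyl axial, amino axial): E = 3.50 kcal/mol.
ΔE = 4.71 − 3.50 = 1.21 kcal/mol; chair II is more stable.

1.21 kcal/mol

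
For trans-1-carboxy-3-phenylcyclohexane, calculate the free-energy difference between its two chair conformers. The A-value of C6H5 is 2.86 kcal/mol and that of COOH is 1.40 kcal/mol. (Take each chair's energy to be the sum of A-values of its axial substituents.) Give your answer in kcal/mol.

1.46 kcal/mol

C1 and C3 have the same parity, so for the trans isomer the two substituents are one axial and one equatorial in each chair.
Chair I (phenyl axial, carboxyl equatorial): E = 2.86 kcal/mol.
Chair II (phenyl equatorial, carboxyl axial): E = 1.40 kcal/mol.
ΔE = 2.86 − 1.40 = 1.46 kcal/mol; chair II is more stable.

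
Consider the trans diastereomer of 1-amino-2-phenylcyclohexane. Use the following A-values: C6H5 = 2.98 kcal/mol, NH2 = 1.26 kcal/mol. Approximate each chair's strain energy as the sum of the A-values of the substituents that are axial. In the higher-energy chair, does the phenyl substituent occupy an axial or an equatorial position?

axial

C1 and C2 have opposite parity, so for the trans isomer the two substituents are e,e in one chair and a,a in the other.
Chair I (phenyl axial, amino axial): E = 4.24 kcal/mol.
Chair II (phenyl equatorial, amino equatorial): E = 0.00 kcal/mol.
Chair I is the less stable (higher-energy) conformer, and in that chair the phenyl group is axial.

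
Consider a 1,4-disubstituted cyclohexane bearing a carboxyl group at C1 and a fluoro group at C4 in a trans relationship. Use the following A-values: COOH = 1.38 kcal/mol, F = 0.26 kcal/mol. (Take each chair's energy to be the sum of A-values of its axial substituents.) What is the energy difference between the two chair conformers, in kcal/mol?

1.64 kcal/mol

C1 and C4 have opposite parity, so for the trans isomer the two substituents are e,e in one chair and a,a in the other.
Chair I (carboxyl axial, fluoro axial): E = 1.64 kcal/mol.
Chair II (carboxyl equatorial, fluoro equatorial): E = 0.00 kcal/mol.
ΔE = 1.64 − 0.00 = 1.64 kcal/mol; chair II is more stable.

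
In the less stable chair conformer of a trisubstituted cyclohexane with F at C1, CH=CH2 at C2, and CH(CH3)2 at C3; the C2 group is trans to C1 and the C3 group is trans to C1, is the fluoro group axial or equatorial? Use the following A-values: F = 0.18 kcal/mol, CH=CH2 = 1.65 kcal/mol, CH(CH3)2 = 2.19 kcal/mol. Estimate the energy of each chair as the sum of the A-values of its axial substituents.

equatorial

Chair I (fluoro axial, vinyl axial, isopropyl equatorial): E = 1.83 kcal/mol.
Chair II (fluoro equatorial, vinyl equatorial, isopropyl axial): E = 2.19 kcal/mol.
Chair II is the less stable (higher-energy) conformer, and in that chair the fluoro group is equatorial.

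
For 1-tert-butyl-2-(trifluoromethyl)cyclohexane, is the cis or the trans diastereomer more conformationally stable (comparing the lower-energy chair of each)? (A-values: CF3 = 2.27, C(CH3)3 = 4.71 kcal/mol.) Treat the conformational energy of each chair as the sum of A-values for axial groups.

At 1,2 positions (parity opposite): cis → (a,e or e,a); trans → (e,e or a,a).
Best chair for cis: E = 2.27 kcal/mol; best chair for trans: E = 0.00 kcal/mol.
The trans isomer is lower by 2.27 kcal/mol.

trans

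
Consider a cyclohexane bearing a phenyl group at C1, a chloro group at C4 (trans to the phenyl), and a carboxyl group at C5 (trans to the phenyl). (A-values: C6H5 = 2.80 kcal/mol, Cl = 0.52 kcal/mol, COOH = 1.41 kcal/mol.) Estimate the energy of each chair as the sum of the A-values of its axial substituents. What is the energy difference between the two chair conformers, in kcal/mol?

Chair I (phenyl axial, chloro axial, carboxyl equatorial): E = 3.32 kcal/mol.
Chair II (phenyl equatorial, chloro equatorial, carboxyl axial): E = 1.41 kcal/mol.
ΔE = 3.32 − 1.41 = 1.91 kcal/mol; chair II is more stable.

1.91 kcal/mol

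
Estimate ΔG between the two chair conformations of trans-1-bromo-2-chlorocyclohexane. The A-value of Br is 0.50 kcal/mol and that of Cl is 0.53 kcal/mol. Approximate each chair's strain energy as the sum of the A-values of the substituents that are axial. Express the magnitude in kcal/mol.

1.03 kcal/mol

C1 and C2 have opposite parity, so for the trans isomer the two substituents are e,e in one chair and a,a in the other.
Chair I (bromo axial, chloro axial): E = 1.03 kcal/mol.
Chair II (bromo equatorial, chloro equatorial): E = 0.00 kcal/mol.
ΔE = 1.03 − 0.00 = 1.03 kcal/mol; chair II is more stable.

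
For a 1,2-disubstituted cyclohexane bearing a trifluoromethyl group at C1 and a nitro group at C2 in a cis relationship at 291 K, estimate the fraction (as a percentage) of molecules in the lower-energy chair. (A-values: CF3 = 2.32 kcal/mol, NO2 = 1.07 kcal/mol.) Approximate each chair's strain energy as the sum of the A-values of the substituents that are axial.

C1 and C2 have opposite parity, so for the cis isomer the two substituents are one axial and one equatorial in each chair.
Chair I (trifluoromethyl axial, nitro equatorial): E = 2.32 kcal/mol; chair II (trifluoromethyl equatorial, nitro axial): E = 1.07 kcal/mol.
ΔG = 1.25 kcal/mol between the two chairs.
K = exp(ΔG/RT) with R = 1.987×10⁻³ kcal mol⁻¹ K⁻¹ and T = 291 K gives K ≈ 8.69.
Fraction in the lower-energy chair = K/(K+1) = 89.7%.

89.7%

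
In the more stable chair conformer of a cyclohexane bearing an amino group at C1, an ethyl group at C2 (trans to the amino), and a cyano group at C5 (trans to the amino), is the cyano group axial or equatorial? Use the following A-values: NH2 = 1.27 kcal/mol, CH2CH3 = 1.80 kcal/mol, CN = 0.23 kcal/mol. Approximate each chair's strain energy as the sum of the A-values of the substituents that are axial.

Chair I (amino axial, ethyl axial, cyano equatorial): E = 3.07 kcal/mol.
Chair II (amino equatorial, ethyl equatorial, cyano axial): E = 0.23 kcal/mol.
Chair II is the more stable (lower-energy) conformer, and in that chair the cyano group is axial.

axial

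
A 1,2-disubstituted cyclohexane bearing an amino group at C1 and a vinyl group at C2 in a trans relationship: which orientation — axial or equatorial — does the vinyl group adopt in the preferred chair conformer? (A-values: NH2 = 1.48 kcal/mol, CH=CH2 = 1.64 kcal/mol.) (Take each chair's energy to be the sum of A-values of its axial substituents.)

C1 and C2 have opposite parity, so for the trans isomer the two substituents are e,e in one chair and a,a in the other.
Chair I (amino axial, vinyl axial): E = 3.12 kcal/mol.
Chair II (amino equatorial, vinyl equatorial): E = 0.00 kcal/mol.
Chair II is the more stable (lower-energy) conformer, and in that chair the vinyl group is equatorial.

equatorial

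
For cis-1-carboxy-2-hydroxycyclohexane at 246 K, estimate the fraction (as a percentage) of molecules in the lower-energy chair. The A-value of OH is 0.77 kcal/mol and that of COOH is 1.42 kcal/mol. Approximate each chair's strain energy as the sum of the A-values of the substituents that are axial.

79.1%

C1 and C2 have opposite parity, so for the cis isomer the two substituents are one axial and one equatorial in each chair.
Chair I (hydroxyl axial, carboxyl equatorial): E = 0.77 kcal/mol; chair II (hydroxyl equatorial, carboxyl axial): E = 1.42 kcal/mol.
ΔG = 0.65 kcal/mol between the two chairs.
K = exp(ΔG/RT) with R = 1.987×10⁻³ kcal mol⁻¹ K⁻¹ and T = 246 K gives K ≈ 3.78.
Fraction in the lower-energy chair = K/(K+1) = 79.1%.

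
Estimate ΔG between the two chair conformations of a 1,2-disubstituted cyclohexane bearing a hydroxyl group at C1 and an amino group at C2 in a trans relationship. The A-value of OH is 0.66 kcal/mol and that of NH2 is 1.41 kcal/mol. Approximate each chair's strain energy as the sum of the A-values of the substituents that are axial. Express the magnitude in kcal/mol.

C1 and C2 have opposite parity, so for the trans isomer the two substituents are e,e in one chair and a,a in the other.
Chair I (hydroxyl axial, amino axial): E = 2.07 kcal/mol.
Chair II (hydroxyl equatorial, amino equatorial): E = 0.00 kcal/mol.
ΔE = 2.07 − 0.00 = 2.07 kcal/mol; chair II is more stable.

2.07 kcal/mol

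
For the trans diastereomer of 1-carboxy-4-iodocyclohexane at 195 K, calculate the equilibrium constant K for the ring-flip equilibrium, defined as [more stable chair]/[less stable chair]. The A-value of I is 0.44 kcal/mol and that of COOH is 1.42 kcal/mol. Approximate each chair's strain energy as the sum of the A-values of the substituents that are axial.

C1 and C4 have opposite parity, so for the trans isomer the two substituents are e,e in one chair and a,a in the other.
Chair I (iodo axial, carboxyl axial): E = 1.86 kcal/mol; chair II (iodo equatorial, carboxyl equatorial): E = 0.00 kcal/mol.
ΔG = 1.86 kcal/mol between the two chairs.
K = exp(ΔG/RT) with R = 1.987×10⁻³ kcal mol⁻¹ K⁻¹ and T = 195 K gives K ≈ 122.

K ≈ 122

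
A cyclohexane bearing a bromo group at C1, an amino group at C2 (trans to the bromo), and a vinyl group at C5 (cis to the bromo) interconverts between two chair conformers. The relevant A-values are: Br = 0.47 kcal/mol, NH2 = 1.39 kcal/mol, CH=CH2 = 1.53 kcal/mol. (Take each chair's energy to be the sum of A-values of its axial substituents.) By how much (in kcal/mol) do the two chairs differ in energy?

Chair I (bromo axial, amino axial, vinyl axial): E = 3.39 kcal/mol.
Chair II (bromo equatorial, amino equatorial, vinyl equatorial): E = 0.00 kcal/mol.
ΔE = 3.39 − 0.00 = 3.39 kcal/mol; chair II is more stable.

3.39 kcal/mol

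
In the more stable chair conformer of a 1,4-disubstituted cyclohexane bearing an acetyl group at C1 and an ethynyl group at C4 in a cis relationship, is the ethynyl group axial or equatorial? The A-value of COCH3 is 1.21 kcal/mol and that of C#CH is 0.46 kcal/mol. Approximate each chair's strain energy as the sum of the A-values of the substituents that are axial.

C1 and C4 have opposite parity, so for the cis isomer the two substituents are one axial and one equatorial in each chair.
Chair I (acetyl axial, ethynyl equatorial): E = 1.21 kcal/mol.
Chair II (acetyl equatorial, ethynyl axial): E = 0.46 kcal/mol.
Chair II is the more stable (lower-energy) conformer, and in that chair the ethynyl group is axial.

axial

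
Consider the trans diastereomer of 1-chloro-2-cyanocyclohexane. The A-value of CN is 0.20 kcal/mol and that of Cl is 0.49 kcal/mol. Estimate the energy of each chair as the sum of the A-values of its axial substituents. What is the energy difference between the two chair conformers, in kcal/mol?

0.69 kcal/mol

C1 and C2 have opposite parity, so for the trans isomer the two substituents are e,e in one chair and a,a in the other.
Chair I (cyano axial, chloro axial): E = 0.69 kcal/mol.
Chair II (cyano equatorial, chloro equatorial): E = 0.00 kcal/mol.
ΔE = 0.69 − 0.00 = 0.69 kcal/mol; chair II is more stable.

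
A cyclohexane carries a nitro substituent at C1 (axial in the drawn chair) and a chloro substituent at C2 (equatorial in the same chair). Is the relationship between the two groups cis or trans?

C1 and C2 have opposite parity, so their axial bonds point in opposite directions.
With opposite-parity carbons, two substituents on the same face are one axial and one equatorial; opposite faces give both axial or both equatorial.
Here the groups are axial/equatorial → same face → cis.

cis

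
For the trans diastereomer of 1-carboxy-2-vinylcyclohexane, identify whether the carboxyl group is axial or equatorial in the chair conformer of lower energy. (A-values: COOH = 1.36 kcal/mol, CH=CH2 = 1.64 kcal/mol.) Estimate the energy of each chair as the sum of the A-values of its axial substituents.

equatorial

C1 and C2 have opposite parity, so for the trans isomer the two substituents are e,e in one chair and a,a in the other.
Chair I (carboxyl axial, vinyl axial): E = 3.00 kcal/mol.
Chair II (carboxyl equatorial, vinyl equatorial): E = 0.00 kcal/mol.
Chair II is the more stable (lower-energy) conformer, and in that chair the carboxyl group is equatorial.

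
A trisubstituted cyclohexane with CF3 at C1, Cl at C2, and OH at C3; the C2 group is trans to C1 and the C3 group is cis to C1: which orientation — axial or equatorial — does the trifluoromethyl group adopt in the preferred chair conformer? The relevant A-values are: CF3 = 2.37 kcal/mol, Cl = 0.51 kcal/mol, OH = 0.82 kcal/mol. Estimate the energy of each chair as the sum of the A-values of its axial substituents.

Chair I (trifluoromethyl axial, chloro axial, hydroxyl axial): E = 3.70 kcal/mol.
Chair II (trifluoromethyl equatorial, chloro equatorial, hydroxyl equatorial): E = 0.00 kcal/mol.
Chair II is the more stable (lower-energy) conformer, and in that chair the trifluoromethyl group is equatorial.

equatorial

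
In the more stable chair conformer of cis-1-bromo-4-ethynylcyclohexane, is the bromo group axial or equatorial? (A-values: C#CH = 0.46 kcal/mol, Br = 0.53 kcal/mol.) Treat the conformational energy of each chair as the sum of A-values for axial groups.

C1 and C4 have opposite parity, so for the cis isomer the two substituents are one axial and one equatorial in each chair.
Chair I (ethynyl axial, bromo equatorial): E = 0.46 kcal/mol.
Chair II (ethynyl equatorial, bromo axial): E = 0.53 kcal/mol.
Chair I is the more stable (lower-energy) conformer, and in that chair the bromo group is equatorial.

equatorial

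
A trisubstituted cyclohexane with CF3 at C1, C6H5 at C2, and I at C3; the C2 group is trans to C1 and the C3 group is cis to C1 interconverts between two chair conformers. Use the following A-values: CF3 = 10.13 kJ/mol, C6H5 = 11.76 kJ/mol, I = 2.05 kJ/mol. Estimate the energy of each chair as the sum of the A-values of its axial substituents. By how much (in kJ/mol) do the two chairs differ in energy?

Chair I (trifluoromethyl axial, phenyl axial, iodo axial): E = 23.94 kJ/mol.
Chair II (trifluoromethyl equatorial, phenyl equatorial, iodo equatorial): E = 0.00 kJ/mol.
ΔE = 23.94 − 0.00 = 23.94 kJ/mol; chair II is more stable.

23.94 kJ/mol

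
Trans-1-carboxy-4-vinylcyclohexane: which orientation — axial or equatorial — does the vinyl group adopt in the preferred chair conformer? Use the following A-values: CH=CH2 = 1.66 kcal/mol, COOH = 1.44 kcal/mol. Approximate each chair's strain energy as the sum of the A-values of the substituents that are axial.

equatorial

C1 and C4 have opposite parity, so for the trans isomer the two substituents are e,e in one chair and a,a in the other.
Chair I (vinyl axial, carboxyl axial): E = 3.10 kcal/mol.
Chair II (vinyl equatorial, carboxyl equatorial): E = 0.00 kcal/mol.
Chair II is the more stable (lower-energy) conformer, and in that chair the vinyl group is equatorial.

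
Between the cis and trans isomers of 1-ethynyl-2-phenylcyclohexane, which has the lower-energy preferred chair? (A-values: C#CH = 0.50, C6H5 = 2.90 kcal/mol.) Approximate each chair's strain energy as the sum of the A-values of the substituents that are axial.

At 1,2 positions (parity opposite): cis → (a,e or e,a); trans → (e,e or a,a).
Best chair for cis: E = 0.50 kcal/mol; best chair for trans: E = 0.00 kcal/mol.
The trans isomer is lower by 0.50 kcal/mol.

trans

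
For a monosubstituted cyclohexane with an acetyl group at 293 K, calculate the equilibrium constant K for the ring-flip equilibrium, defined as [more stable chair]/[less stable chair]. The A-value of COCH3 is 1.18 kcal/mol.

One chair has the acetyl group axial (E = 1.18 kcal/mol) and the other has it equatorial (E = 0).
ΔG = 1.18 kcal/mol between the two chairs.
K = exp(ΔG/RT) with R = 1.987×10⁻³ kcal mol⁻¹ K⁻¹ and T = 293 K gives K ≈ 7.59.

K ≈ 7.59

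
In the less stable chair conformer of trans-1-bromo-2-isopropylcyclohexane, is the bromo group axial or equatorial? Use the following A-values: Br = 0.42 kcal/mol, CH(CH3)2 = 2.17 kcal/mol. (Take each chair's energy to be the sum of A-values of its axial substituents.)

C1 and C2 have opposite parity, so for the trans isomer the two substituents are e,e in one chair and a,a in the other.
Chair I (bromo axial, isopropyl axial): E = 2.59 kcal/mol.
Chair II (bromo equatorial, isopropyl equatorial): E = 0.00 kcal/mol.
Chair I is the less stable (higher-energy) conformer, and in that chair the bromo group is axial.

axial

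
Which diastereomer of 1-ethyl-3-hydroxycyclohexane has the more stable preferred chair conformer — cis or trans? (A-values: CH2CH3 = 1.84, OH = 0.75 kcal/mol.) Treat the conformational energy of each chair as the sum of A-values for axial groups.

At 1,3 positions (parity same): cis → (e,e or a,a); trans → (a,e or e,a).
Best chair for cis: E = 0.00 kcal/mol; best chair for trans: E = 0.75 kcal/mol.
The cis isomer is lower by 0.75 kcal/mol.

cis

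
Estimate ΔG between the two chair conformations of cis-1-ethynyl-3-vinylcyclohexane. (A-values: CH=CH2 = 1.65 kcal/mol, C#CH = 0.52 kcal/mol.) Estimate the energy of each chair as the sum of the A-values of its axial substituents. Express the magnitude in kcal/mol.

2.17 kcal/mol

C1 and C3 have the same parity, so for the cis isomer the two substituents are e,e in one chair and a,a in the other.
Chair I (vinyl axial, ethynyl axial): E = 2.17 kcal/mol.
Chair II (vinyl equatorial, ethynyl equatorial): E = 0.00 kcal/mol.
ΔE = 2.17 − 0.00 = 2.17 kcal/mol; chair II is more stable.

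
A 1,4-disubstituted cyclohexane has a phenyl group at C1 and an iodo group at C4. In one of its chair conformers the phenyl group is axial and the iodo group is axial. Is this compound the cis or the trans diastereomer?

C1 and C4 have opposite parity, so their axial bonds point in opposite directions.
With opposite-parity carbons, two substituents on the same face are one axial and one equatorial; opposite faces give both axial or both equatorial.
Here the groups are axial/axial → opposite face → trans.

trans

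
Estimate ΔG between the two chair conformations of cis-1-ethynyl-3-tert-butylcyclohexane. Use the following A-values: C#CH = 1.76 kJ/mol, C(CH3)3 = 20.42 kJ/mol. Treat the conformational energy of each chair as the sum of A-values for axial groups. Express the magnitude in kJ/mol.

C1 and C3 have the same parity, so for the cis isomer the two substituents are e,e in one chair and a,a in the other.
Chair I (ethynyl axial, tert-butyl axial): E = 22.18 kJ/mol.
Chair II (ethynyl equatorial, tert-butyl equatorial): E = 0.00 kJ/mol.
ΔE = 22.18 − 0.00 = 22.18 kJ/mol; chair II is more stable.

22.18 kJ/mol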